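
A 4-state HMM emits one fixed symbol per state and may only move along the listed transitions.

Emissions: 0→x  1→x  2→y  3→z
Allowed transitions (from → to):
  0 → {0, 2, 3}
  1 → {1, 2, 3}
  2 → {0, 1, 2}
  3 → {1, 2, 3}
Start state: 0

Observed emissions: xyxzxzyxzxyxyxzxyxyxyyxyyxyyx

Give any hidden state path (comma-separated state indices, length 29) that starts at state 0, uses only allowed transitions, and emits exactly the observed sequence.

0,2,1,3,1,3,2,0,3,1,2,0,2,1,3,1,2,0,2,1,2,2,0,2,2,1,2,2,1

  0: obs=x cand={0,1} pick 0 [start]
  1: obs=y cand={2} pick 2 [0->2 ok]
  2: obs=x cand={0,1} pick 1 [2->1 ok]
  3: obs=z cand={3} pick 3 [1->3 ok]
  4: obs=x cand={0,1} pick 1 [3->1 ok]
  5: obs=z cand={3} pick 3 [1->3 ok]
  6: obs=y cand={2} pick 2 [3->2 ok]
  7: obs=x cand={0,1} pick 0 [2->0 ok]
  8: obs=z cand={3} pick 3 [0->3 ok]
  9: obs=x cand={0,1} pick 1 [3->1 ok]
  10: obs=y cand={2} pick 2 [1->2 ok]
  11: obs=x cand={0,1} pick 0 [2->0 ok]
  12: obs=y cand={2} pick 2 [0->2 ok]
  13: obs=x cand={0,1} pick 1 [2->1 ok]
  14: obs=z cand={3} pick 3 [1->3 ok]
  15: obs=x cand={0,1} pick 1 [3->1 ok]
  16: obs=y cand={2} pick 2 [1->2 ok]
  17: obs=x cand={0,1} pick 0 [2->0 ok]
  18: obs=y cand={2} pick 2 [0->2 ok]
  19: obs=x cand={0,1} pick 1 [2->1 ok]
  20: obs=y cand={2} pick 2 [1->2 ok]
  21: obs=y cand={2} pick 2 [2->2 ok]
  22: obs=x cand={0,1} pick 0 [2->0 ok]
  23: obs=y cand={2} pick 2 [0->2 ok]
  24: obs=y cand={2} pick 2 [2->2 ok]
  25: obs=x cand={0,1} pick 1 [2->1 ok]
  26: obs=y cand={2} pick 2 [1->2 ok]
  27: obs=y cand={2} pick 2 [2->2 ok]
  28: obs=x cand={0,1} pick 1 [2->1 ok]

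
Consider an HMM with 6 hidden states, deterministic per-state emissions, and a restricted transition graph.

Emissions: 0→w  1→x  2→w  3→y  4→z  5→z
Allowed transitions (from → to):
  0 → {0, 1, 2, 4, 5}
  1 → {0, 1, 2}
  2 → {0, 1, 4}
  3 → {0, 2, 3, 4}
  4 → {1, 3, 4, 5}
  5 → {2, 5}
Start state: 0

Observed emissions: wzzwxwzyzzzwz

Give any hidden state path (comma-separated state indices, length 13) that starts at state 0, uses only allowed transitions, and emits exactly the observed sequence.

  [0] w  {0,2}  => 0  start
  [1] z  {4,5}  => 4  0->4 ok
  [2] z  {4,5}  => 5  4->5 ok
  [3] w  {0,2}  => 2  5->2 ok
  [4] x  {1}  => 1  2->1 ok
  [5] w  {0,2}  => 0  1->0 ok
  [6] z  {4,5}  => 4  0->4 ok
  [7] y  {3}  => 3  4->3 ok
  [8] z  {4,5}  => 4  3->4 ok
  [9] z  {4,5}  => 5  4->5 ok
  [10] z  {4,5}  => 5  5->5 ok
  [11] w  {0,2}  => 2  5->2 ok
  [12] z  {4,5}  => 4  2->4 ok

0,4,5,2,1,0,4,3,4,5,5,2,4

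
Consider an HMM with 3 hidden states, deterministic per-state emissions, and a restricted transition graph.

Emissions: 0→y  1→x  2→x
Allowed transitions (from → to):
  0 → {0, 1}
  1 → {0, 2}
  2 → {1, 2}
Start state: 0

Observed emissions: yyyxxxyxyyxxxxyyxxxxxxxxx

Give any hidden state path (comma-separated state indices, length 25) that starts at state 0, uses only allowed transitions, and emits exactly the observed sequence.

  [0] y  {0}  => 0  start
  [1] y  {0}  => 0  0->0 ok
  [2] y  {0}  => 0  0->0 ok
  [3] x  {1,2}  => 1  0->1 ok
  [4] x  {1,2}  => 2  1->2 ok
  [5] x  {1,2}  => 1  2->1 ok
  [6] y  {0}  => 0  1->0 ok
  [7] x  {1,2}  => 1  0->1 ok
  [8] y  {0}  => 0  1->0 ok
  [9] y  {0}  => 0  0->0 ok
  [10] x  {1,2}  => 1  0->1 ok
  [11] x  {1,2}  => 2  1->2 ok
  [12] x  {1,2}  => 2  2->2 ok
  [13] x  {1,2}  => 1  2->1 ok
  [14] y  {0}  => 0  1->0 ok
  [15] y  {0}  => 0  0->0 ok
  [16] x  {1,2}  => 1  0->1 ok
  [17] x  {1,2}  => 2  1->2 ok
  [18] x  {1,2}  => 1  2->1 ok
  [19] x  {1,2}  => 2  1->2 ok
  [20] x  {1,2}  => 1  2->1 ok
  [21] x  {1,2}  => 2  1->2 ok
  [22] x  {1,2}  => 2  2->2 ok
  [23] x  {1,2}  => 2  2->2 ok
  [24] x  {1,2}  => 1  2->1 ok

0,0,0,1,2,1,0,1,0,0,1,2,2,1,0,0,1,2,1,2,1,2,2,2,1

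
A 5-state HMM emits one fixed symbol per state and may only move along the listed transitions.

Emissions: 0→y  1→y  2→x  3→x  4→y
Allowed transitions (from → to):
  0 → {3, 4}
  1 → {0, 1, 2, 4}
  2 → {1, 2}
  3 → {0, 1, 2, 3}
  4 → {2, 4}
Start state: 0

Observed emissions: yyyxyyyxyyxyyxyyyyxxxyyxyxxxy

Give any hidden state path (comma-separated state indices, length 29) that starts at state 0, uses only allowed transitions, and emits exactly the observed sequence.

0,4,4,2,1,0,4,2,1,4,2,1,4,2,1,1,1,0,3,3,3,1,0,3,1,2,2,2,1

  t0 'y' -> {0,1,4}, take 0 (start)
  t1 'y' -> {0,1,4}, take 4 (0->4 ok)
  t2 'y' -> {0,1,4}, take 4 (4->4 ok)
  t3 'x' -> {2,3}, take 2 (4->2 ok)
  t4 'y' -> {0,1,4}, take 1 (2->1 ok)
  t5 'y' -> {0,1,4}, take 0 (1->0 ok)
  t6 'y' -> {0,1,4}, take 4 (0->4 ok)
  t7 'x' -> {2,3}, take 2 (4->2 ok)
  t8 'y' -> {0,1,4}, take 1 (2->1 ok)
  t9 'y' -> {0,1,4}, take 4 (1->4 ok)
  t10 'x' -> {2,3}, take 2 (4->2 ok)
  t11 'y' -> {0,1,4}, take 1 (2->1 ok)
  t12 'y' -> {0,1,4}, take 4 (1->4 ok)
  t13 'x' -> {2,3}, take 2 (4->2 ok)
  t14 'y' -> {0,1,4}, take 1 (2->1 ok)
  t15 'y' -> {0,1,4}, take 1 (1->1 ok)
  t16 'y' -> {0,1,4}, take 1 (1->1 ok)
  t17 'y' -> {0,1,4}, take 0 (1->0 ok)
  t18 'x' -> {2,3}, take 3 (0->3 ok)
  t19 'x' -> {2,3}, take 3 (3->3 ok)
  t20 'x' -> {2,3}, take 3 (3->3 ok)
  t21 'y' -> {0,1,4}, take 1 (3->1 ok)
  t22 'y' -> {0,1,4}, take 0 (1->0 ok)
  t23 'x' -> {2,3}, take 3 (0->3 ok)
  t24 'y' -> {0,1,4}, take 1 (3->1 ok)
  t25 'x' -> {2,3}, take 2 (1->2 ok)
  t26 'x' -> {2,3}, take 2 (2->2 ok)
  t27 'x' -> {2,3}, take 2 (2->2 ok)
  t28 'y' -> {0,1,4}, take 1 (2->1 ok)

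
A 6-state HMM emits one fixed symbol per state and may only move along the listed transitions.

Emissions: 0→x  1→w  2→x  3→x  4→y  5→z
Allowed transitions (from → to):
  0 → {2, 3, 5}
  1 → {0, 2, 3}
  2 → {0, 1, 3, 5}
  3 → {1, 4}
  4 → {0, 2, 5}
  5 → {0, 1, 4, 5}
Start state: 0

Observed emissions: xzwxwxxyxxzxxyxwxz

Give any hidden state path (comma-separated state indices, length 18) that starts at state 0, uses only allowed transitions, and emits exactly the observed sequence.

  t0 'x' -> {0,2,3}, take 0 (start)
  t1 'z' -> {5}, take 5 (0->5 ok)
  t2 'w' -> {1}, take 1 (5->1 ok)
  t3 'x' -> {0,2,3}, take 3 (1->3 ok)
  t4 'w' -> {1}, take 1 (3->1 ok)
  t5 'x' -> {0,2,3}, take 0 (1->0 ok)
  t6 'x' -> {0,2,3}, take 3 (0->3 ok)
  t7 'y' -> {4}, take 4 (3->4 ok)
  t8 'x' -> {0,2,3}, take 0 (4->0 ok)
  t9 'x' -> {0,2,3}, take 2 (0->2 ok)
  t10 'z' -> {5}, take 5 (2->5 ok)
  t11 'x' -> {0,2,3}, take 0 (5->0 ok)
  t12 'x' -> {0,2,3}, take 3 (0->3 ok)
  t13 'y' -> {4}, take 4 (3->4 ok)
  t14 'x' -> {0,2,3}, take 2 (4->2 ok)
  t15 'w' -> {1}, take 1 (2->1 ok)
  t16 'x' -> {0,2,3}, take 2 (1->2 ok)
  t17 'z' -> {5}, take 5 (2->5 ok)

0,5,1,3,1,0,3,4,0,2,5,0,3,4,2,1,2,5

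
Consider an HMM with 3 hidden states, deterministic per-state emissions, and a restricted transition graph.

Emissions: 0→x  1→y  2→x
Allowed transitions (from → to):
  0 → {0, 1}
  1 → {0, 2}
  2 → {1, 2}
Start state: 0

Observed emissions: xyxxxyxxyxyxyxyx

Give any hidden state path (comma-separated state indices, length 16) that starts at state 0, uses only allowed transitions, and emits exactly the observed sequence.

0,1,2,2,2,1,2,2,1,0,1,0,1,0,1,0

  [0] x  {0,2}  => 0  start
  [1] y  {1}  => 1  0->1 ok
  [2] x  {0,2}  => 2  1->2 ok
  [3] x  {0,2}  => 2  2->2 ok
  [4] x  {0,2}  => 2  2->2 ok
  [5] y  {1}  => 1  2->1 ok
  [6] x  {0,2}  => 2  1->2 ok
  [7] x  {0,2}  => 2  2->2 ok
  [8] y  {1}  => 1  2->1 ok
  [9] x  {0,2}  => 0  1->0 ok
  [10] y  {1}  => 1  0->1 ok
  [11] x  {0,2}  => 0  1->0 ok
  [12] y  {1}  => 1  0->1 ok
  [13] x  {0,2}  => 0  1->0 ok
  [14] y  {1}  => 1  0->1 ok
  [15] x  {0,2}  => 0  1->0 ok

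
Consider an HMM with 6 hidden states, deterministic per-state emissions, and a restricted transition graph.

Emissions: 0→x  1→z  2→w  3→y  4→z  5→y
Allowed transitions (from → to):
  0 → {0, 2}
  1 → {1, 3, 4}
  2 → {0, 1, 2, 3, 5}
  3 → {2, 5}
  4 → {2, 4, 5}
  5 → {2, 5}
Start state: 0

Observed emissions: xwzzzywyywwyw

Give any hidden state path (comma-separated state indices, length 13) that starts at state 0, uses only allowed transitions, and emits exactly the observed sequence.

0,2,1,1,4,5,2,5,5,2,2,3,2

  0: obs=x cand={0} pick 0 [start]
  1: obs=w cand={2} pick 2 [0->2 ok]
  2: obs=z cand={1,4} pick 1 [2->1 ok]
  3: obs=z cand={1,4} pick 1 [1->1 ok]
  4: obs=z cand={1,4} pick 4 [1->4 ok]
  5: obs=y cand={3,5} pick 5 [4->5 ok]
  6: obs=w cand={2} pick 2 [5->2 ok]
  7: obs=y cand={3,5} pick 5 [2->5 ok]
  8: obs=y cand={3,5} pick 5 [5->5 ok]
  9: obs=w cand={2} pick 2 [5->2 ok]
  10: obs=w cand={2} pick 2 [2->2 ok]
  11: obs=y cand={3,5} pick 3 [2->3 ok]
  12: obs=w cand={2} pick 2 [3->2 ok]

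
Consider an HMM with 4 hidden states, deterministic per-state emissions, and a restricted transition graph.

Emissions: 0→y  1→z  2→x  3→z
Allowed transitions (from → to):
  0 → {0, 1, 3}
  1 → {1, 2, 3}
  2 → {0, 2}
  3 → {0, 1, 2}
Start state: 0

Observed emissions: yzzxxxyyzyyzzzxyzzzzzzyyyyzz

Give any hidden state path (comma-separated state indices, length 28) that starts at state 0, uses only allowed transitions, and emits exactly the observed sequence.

  0: obs=y cand={0} pick 0 [start]
  1: obs=z cand={1,3} pick 3 [0->3 ok]
  2: obs=z cand={1,3} pick 1 [3->1 ok]
  3: obs=x cand={2} pick 2 [1->2 ok]
  4: obs=x cand={2} pick 2 [2->2 ok]
  5: obs=x cand={2} pick 2 [2->2 ok]
  6: obs=y cand={0} pick 0 [2->0 ok]
  7: obs=y cand={0} pick 0 [0->0 ok]
  8: obs=z cand={1,3} pick 3 [0->3 ok]
  9: obs=y cand={0} pick 0 [3->0 ok]
  10: obs=y cand={0} pick 0 [0->0 ok]
  11: obs=z cand={1,3} pick 1 [0->1 ok]
  12: obs=z cand={1,3} pick 3 [1->3 ok]
  13: obs=z cand={1,3} pick 1 [3->1 ok]
  14: obs=x cand={2} pick 2 [1->2 ok]
  15: obs=y cand={0} pick 0 [2->0 ok]
  16: obs=z cand={1,3} pick 3 [0->3 ok]
  17: obs=z cand={1,3} pick 1 [3->1 ok]
  18: obs=z cand={1,3} pick 3 [1->3 ok]
  19: obs=z cand={1,3} pick 1 [3->1 ok]
  20: obs=z cand={1,3} pick 1 [1->1 ok]
  21: obs=z cand={1,3} pick 3 [1->3 ok]
  22: obs=y cand={0} pick 0 [3->0 ok]
  23: obs=y cand={0} pick 0 [0->0 ok]
  24: obs=y cand={0} pick 0 [0->0 ok]
  25: obs=y cand={0} pick 0 [0->0 ok]
  26: obs=z cand={1,3} pick 1 [0->1 ok]
  27: obs=z cand={1,3} pick 1 [1->1 ok]

0,3,1,2,2,2,0,0,3,0,0,1,3,1,2,0,3,1,3,1,1,3,0,0,0,0,1,1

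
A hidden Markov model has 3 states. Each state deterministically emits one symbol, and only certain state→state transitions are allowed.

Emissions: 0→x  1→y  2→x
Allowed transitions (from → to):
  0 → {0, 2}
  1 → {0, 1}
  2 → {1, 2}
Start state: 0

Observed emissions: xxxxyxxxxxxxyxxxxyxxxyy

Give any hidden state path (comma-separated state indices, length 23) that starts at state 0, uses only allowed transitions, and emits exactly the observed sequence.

0,0,0,2,1,0,0,2,2,2,2,2,1,0,0,2,2,1,0,0,2,1,1

  pos 0: x in {0,2}, choose 0; start
  pos 1: x in {0,2}, choose 0; 0->0 ok
  pos 2: x in {0,2}, choose 0; 0->0 ok
  pos 3: x in {0,2}, choose 2; 0->2 ok
  pos 4: y in {1}, choose 1; 2->1 ok
  pos 5: x in {0,2}, choose 0; 1->0 ok
  pos 6: x in {0,2}, choose 0; 0->0 ok
  pos 7: x in {0,2}, choose 2; 0->2 ok
  pos 8: x in {0,2}, choose 2; 2->2 ok
  pos 9: x in {0,2}, choose 2; 2->2 ok
  pos 10: x in {0,2}, choose 2; 2->2 ok
  pos 11: x in {0,2}, choose 2; 2->2 ok
  pos 12: y in {1}, choose 1; 2->1 ok
  pos 13: x in {0,2}, choose 0; 1->0 ok
  pos 14: x in {0,2}, choose 0; 0->0 ok
  pos 15: x in {0,2}, choose 2; 0->2 ok
  pos 16: x in {0,2}, choose 2; 2->2 ok
  pos 17: y in {1}, choose 1; 2->1 ok
  pos 18: x in {0,2}, choose 0; 1->0 ok
  pos 19: x in {0,2}, choose 0; 0->0 ok
  pos 20: x in {0,2}, choose 2; 0->2 ok
  pos 21: y in {1}, choose 1; 2->1 ok
  pos 22: y in {1}, choose 1; 1->1 ok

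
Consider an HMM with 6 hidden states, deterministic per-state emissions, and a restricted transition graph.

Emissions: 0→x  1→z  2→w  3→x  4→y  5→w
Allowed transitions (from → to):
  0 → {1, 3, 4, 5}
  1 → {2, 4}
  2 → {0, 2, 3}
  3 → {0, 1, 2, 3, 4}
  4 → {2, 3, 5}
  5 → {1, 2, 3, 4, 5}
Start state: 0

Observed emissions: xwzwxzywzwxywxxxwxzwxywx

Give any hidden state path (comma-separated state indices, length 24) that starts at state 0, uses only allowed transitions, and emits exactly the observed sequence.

  0: obs=x cand={0,3} pick 0 [start]
  1: obs=w cand={2,5} pick 5 [0->5 ok]
  2: obs=z cand={1} pick 1 [5->1 ok]
  3: obs=w cand={2,5} pick 2 [1->2 ok]
  4: obs=x cand={0,3} pick 0 [2->0 ok]
  5: obs=z cand={1} pick 1 [0->1 ok]
  6: obs=y cand={4} pick 4 [1->4 ok]
  7: obs=w cand={2,5} pick 5 [4->5 ok]
  8: obs=z cand={1} pick 1 [5->1 ok]
  9: obs=w cand={2,5} pick 2 [1->2 ok]
  10: obs=x cand={0,3} pick 3 [2->3 ok]
  11: obs=y cand={4} pick 4 [3->4 ok]
  12: obs=w cand={2,5} pick 2 [4->2 ok]
  13: obs=x cand={0,3} pick 0 [2->0 ok]
  14: obs=x cand={0,3} pick 3 [0->3 ok]
  15: obs=x cand={0,3} pick 3 [3->3 ok]
  16: obs=w cand={2,5} pick 2 [3->2 ok]
  17: obs=x cand={0,3} pick 0 [2->0 ok]
  18: obs=z cand={1} pick 1 [0->1 ok]
  19: obs=w cand={2,5} pick 2 [1->2 ok]
  20: obs=x cand={0,3} pick 0 [2->0 ok]
  21: obs=y cand={4} pick 4 [0->4 ok]
  22: obs=w cand={2,5} pick 5 [4->5 ok]
  23: obs=x cand={0,3} pick 3 [5->3 ok]

0,5,1,2,0,1,4,5,1,2,3,4,2,0,3,3,2,0,1,2,0,4,5,3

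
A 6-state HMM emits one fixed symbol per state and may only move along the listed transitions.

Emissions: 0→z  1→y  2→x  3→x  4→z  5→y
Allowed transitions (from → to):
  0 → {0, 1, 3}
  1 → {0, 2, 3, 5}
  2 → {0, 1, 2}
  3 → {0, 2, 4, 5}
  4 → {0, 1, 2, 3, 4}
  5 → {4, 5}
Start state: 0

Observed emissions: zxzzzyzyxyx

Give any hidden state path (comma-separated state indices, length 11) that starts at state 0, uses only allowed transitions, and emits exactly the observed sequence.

  [0] z  {0,4}  => 0  start
  [1] x  {2,3}  => 3  0->3 ok
  [2] z  {0,4}  => 0  3->0 ok
  [3] z  {0,4}  => 0  0->0 ok
  [4] z  {0,4}  => 0  0->0 ok
  [5] y  {1,5}  => 1  0->1 ok
  [6] z  {0,4}  => 0  1->0 ok
  [7] y  {1,5}  => 1  0->1 ok
  [8] x  {2,3}  => 2  1->2 ok
  [9] y  {1,5}  => 1  2->1 ok
  [10] x  {2,3}  => 3  1->3 ok

0,3,0,0,0,1,0,1,2,1,3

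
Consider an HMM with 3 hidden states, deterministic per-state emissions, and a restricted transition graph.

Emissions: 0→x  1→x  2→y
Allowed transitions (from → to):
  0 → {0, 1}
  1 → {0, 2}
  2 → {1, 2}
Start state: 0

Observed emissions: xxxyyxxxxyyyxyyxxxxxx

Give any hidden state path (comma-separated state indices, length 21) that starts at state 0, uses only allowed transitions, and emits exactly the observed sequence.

  0: obs=x cand={0,1} pick 0 [start]
  1: obs=x cand={0,1} pick 0 [0->0 ok]
  2: obs=x cand={0,1} pick 1 [0->1 ok]
  3: obs=y cand={2} pick 2 [1->2 ok]
  4: obs=y cand={2} pick 2 [2->2 ok]
  5: obs=x cand={0,1} pick 1 [2->1 ok]
  6: obs=x cand={0,1} pick 0 [1->0 ok]
  7: obs=x cand={0,1} pick 0 [0->0 ok]
  8: obs=x cand={0,1} pick 1 [0->1 ok]
  9: obs=y cand={2} pick 2 [1->2 ok]
  10: obs=y cand={2} pick 2 [2->2 ok]
  11: obs=y cand={2} pick 2 [2->2 ok]
  12: obs=x cand={0,1} pick 1 [2->1 ok]
  13: obs=y cand={2} pick 2 [1->2 ok]
  14: obs=y cand={2} pick 2 [2->2 ok]
  15: obs=x cand={0,1} pick 1 [2->1 ok]
  16: obs=x cand={0,1} pick 0 [1->0 ok]
  17: obs=x cand={0,1} pick 0 [0->0 ok]
  18: obs=x cand={0,1} pick 0 [0->0 ok]
  19: obs=x cand={0,1} pick 1 [0->1 ok]
  20: obs=x cand={0,1} pick 0 [1->0 ok]

0,0,1,2,2,1,0,0,1,2,2,2,1,2,2,1,0,0,0,1,0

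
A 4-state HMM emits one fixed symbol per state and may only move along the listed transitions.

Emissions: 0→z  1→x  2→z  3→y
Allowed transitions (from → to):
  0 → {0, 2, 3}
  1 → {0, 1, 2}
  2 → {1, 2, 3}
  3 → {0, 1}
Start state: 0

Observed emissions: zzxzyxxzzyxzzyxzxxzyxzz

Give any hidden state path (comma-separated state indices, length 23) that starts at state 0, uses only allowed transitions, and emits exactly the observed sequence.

0,2,1,0,3,1,1,0,2,3,1,2,2,3,1,2,1,1,0,3,1,0,2

  pos 0: z in {0,2}, choose 0; start
  pos 1: z in {0,2}, choose 2; 0->2 ok
  pos 2: x in {1}, choose 1; 2->1 ok
  pos 3: z in {0,2}, choose 0; 1->0 ok
  pos 4: y in {3}, choose 3; 0->3 ok
  pos 5: x in {1}, choose 1; 3->1 ok
  pos 6: x in {1}, choose 1; 1->1 ok
  pos 7: z in {0,2}, choose 0; 1->0 ok
  pos 8: z in {0,2}, choose 2; 0->2 ok
  pos 9: y in {3}, choose 3; 2->3 ok
  pos 10: x in {1}, choose 1; 3->1 ok
  pos 11: z in {0,2}, choose 2; 1->2 ok
  pos 12: z in {0,2}, choose 2; 2->2 ok
  pos 13: y in {3}, choose 3; 2->3 ok
  pos 14: x in {1}, choose 1; 3->1 ok
  pos 15: z in {0,2}, choose 2; 1->2 ok
  pos 16: x in {1}, choose 1; 2->1 ok
  pos 17: x in {1}, choose 1; 1->1 ok
  pos 18: z in {0,2}, choose 0; 1->0 ok
  pos 19: y in {3}, choose 3; 0->3 ok
  pos 20: x in {1}, choose 1; 3->1 ok
  pos 21: z in {0,2}, choose 0; 1->0 ok
  pos 22: z in {0,2}, choose 2; 0->2 ok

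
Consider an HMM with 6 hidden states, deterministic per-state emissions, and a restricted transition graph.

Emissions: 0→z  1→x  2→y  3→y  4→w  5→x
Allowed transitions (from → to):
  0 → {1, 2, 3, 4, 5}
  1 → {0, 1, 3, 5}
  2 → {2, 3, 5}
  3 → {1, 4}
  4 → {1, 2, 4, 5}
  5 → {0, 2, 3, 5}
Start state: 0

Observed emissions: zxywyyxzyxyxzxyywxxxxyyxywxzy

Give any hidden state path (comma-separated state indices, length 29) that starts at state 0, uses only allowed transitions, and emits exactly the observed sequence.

  t0 'z' -> {0}, take 0 (start)
  t1 'x' -> {1,5}, take 5 (0->5 ok)
  t2 'y' -> {2,3}, take 3 (5->3 ok)
  t3 'w' -> {4}, take 4 (3->4 ok)
  t4 'y' -> {2,3}, take 2 (4->2 ok)
  t5 'y' -> {2,3}, take 3 (2->3 ok)
  t6 'x' -> {1,5}, take 1 (3->1 ok)
  t7 'z' -> {0}, take 0 (1->0 ok)
  t8 'y' -> {2,3}, take 3 (0->3 ok)
  t9 'x' -> {1,5}, take 1 (3->1 ok)
  t10 'y' -> {2,3}, take 3 (1->3 ok)
  t11 'x' -> {1,5}, take 1 (3->1 ok)
  t12 'z' -> {0}, take 0 (1->0 ok)
  t13 'x' -> {1,5}, take 5 (0->5 ok)
  t14 'y' -> {2,3}, take 2 (5->2 ok)
  t15 'y' -> {2,3}, take 3 (2->3 ok)
  t16 'w' -> {4}, take 4 (3->4 ok)
  t17 'x' -> {1,5}, take 5 (4->5 ok)
  t18 'x' -> {1,5}, take 5 (5->5 ok)
  t19 'x' -> {1,5}, take 5 (5->5 ok)
  t20 'x' -> {1,5}, take 5 (5->5 ok)
  t21 'y' -> {2,3}, take 2 (5->2 ok)
  t22 'y' -> {2,3}, take 2 (2->2 ok)
  t23 'x' -> {1,5}, take 5 (2->5 ok)
  t24 'y' -> {2,3}, take 3 (5->3 ok)
  t25 'w' -> {4}, take 4 (3->4 ok)
  t26 'x' -> {1,5}, take 5 (4->5 ok)
  t27 'z' -> {0}, take 0 (5->0 ok)
  t28 'y' -> {2,3}, take 3 (0->3 ok)

0,5,3,4,2,3,1,0,3,1,3,1,0,5,2,3,4,5,5,5,5,2,2,5,3,4,5,0,3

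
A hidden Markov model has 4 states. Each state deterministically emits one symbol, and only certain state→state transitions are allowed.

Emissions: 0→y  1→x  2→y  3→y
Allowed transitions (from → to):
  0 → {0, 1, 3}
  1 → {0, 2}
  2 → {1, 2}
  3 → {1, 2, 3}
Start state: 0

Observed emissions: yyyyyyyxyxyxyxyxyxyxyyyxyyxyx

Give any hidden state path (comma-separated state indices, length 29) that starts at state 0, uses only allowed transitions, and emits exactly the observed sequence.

0,0,0,0,3,2,2,1,2,1,2,1,0,1,2,1,0,1,2,1,0,3,2,1,2,2,1,2,1

  pos 0: y in {0,2,3}, choose 0; start
  pos 1: y in {0,2,3}, choose 0; 0->0 ok
  pos 2: y in {0,2,3}, choose 0; 0->0 ok
  pos 3: y in {0,2,3}, choose 0; 0->0 ok
  pos 4: y in {0,2,3}, choose 3; 0->3 ok
  pos 5: y in {0,2,3}, choose 2; 3->2 ok
  pos 6: y in {0,2,3}, choose 2; 2->2 ok
  pos 7: x in {1}, choose 1; 2->1 ok
  pos 8: y in {0,2,3}, choose 2; 1->2 ok
  pos 9: x in {1}, choose 1; 2->1 ok
  pos 10: y in {0,2,3}, choose 2; 1->2 ok
  pos 11: x in {1}, choose 1; 2->1 ok
  pos 12: y in {0,2,3}, choose 0; 1->0 ok
  pos 13: x in {1}, choose 1; 0->1 ok
  pos 14: y in {0,2,3}, choose 2; 1->2 ok
  pos 15: x in {1}, choose 1; 2->1 ok
  pos 16: y in {0,2,3}, choose 0; 1->0 ok
  pos 17: x in {1}, choose 1; 0->1 ok
  pos 18: y in {0,2,3}, choose 2; 1->2 ok
  pos 19: x in {1}, choose 1; 2->1 ok
  pos 20: y in {0,2,3}, choose 0; 1->0 ok
  pos 21: y in {0,2,3}, choose 3; 0->3 ok
  pos 22: y in {0,2,3}, choose 2; 3->2 ok
  pos 23: x in {1}, choose 1; 2->1 ok
  pos 24: y in {0,2,3}, choose 2; 1->2 ok
  pos 25: y in {0,2,3}, choose 2; 2->2 ok
  pos 26: x in {1}, choose 1; 2->1 ok
  pos 27: y in {0,2,3}, choose 2; 1->2 ok
  pos 28: x in {1}, choose 1; 2->1 ok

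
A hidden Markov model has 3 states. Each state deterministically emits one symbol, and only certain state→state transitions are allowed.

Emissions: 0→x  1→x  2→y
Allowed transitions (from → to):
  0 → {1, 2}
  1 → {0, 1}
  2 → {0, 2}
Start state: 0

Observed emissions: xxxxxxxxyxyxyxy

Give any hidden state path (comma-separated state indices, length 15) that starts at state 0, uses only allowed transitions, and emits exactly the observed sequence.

  [0] x  {0,1}  => 0  start
  [1] x  {0,1}  => 1  0->1 ok
  [2] x  {0,1}  => 1  1->1 ok
  [3] x  {0,1}  => 1  1->1 ok
  [4] x  {0,1}  => 0  1->0 ok
  [5] x  {0,1}  => 1  0->1 ok
  [6] x  {0,1}  => 1  1->1 ok
  [7] x  {0,1}  => 0  1->0 ok
  [8] y  {2}  => 2  0->2 ok
  [9] x  {0,1}  => 0  2->0 ok
  [10] y  {2}  => 2  0->2 ok
  [11] x  {0,1}  => 0  2->0 ok
  [12] y  {2}  => 2  0->2 ok
  [13] x  {0,1}  => 0  2->0 ok
  [14] y  {2}  => 2  0->2 ok

0,1,1,1,0,1,1,0,2,0,2,0,2,0,2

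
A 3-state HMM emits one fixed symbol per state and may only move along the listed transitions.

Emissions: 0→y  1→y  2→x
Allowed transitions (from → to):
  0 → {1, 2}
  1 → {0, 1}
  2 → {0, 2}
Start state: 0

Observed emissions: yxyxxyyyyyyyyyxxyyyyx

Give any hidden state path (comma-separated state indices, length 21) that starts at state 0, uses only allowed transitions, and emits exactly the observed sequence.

  t0 'y' -> {0,1}, take 0 (start)
  t1 'x' -> {2}, take 2 (0->2 ok)
  t2 'y' -> {0,1}, take 0 (2->0 ok)
  t3 'x' -> {2}, take 2 (0->2 ok)
  t4 'x' -> {2}, take 2 (2->2 ok)
  t5 'y' -> {0,1}, take 0 (2->0 ok)
  t6 'y' -> {0,1}, take 1 (0->1 ok)
  t7 'y' -> {0,1}, take 0 (1->0 ok)
  t8 'y' -> {0,1}, take 1 (0->1 ok)
  t9 'y' -> {0,1}, take 1 (1->1 ok)
  t10 'y' -> {0,1}, take 1 (1->1 ok)
  t11 'y' -> {0,1}, take 1 (1->1 ok)
  t12 'y' -> {0,1}, take 1 (1->1 ok)
  t13 'y' -> {0,1}, take 0 (1->0 ok)
  t14 'x' -> {2}, take 2 (0->2 ok)
  t15 'x' -> {2}, take 2 (2->2 ok)
  t16 'y' -> {0,1}, take 0 (2->0 ok)
  t17 'y' -> {0,1}, take 1 (0->1 ok)
  t18 'y' -> {0,1}, take 1 (1->1 ok)
  t19 'y' -> {0,1}, take 0 (1->0 ok)
  t20 'x' -> {2}, take 2 (0->2 ok)

0,2,0,2,2,0,1,0,1,1,1,1,1,0,2,2,0,1,1,0,2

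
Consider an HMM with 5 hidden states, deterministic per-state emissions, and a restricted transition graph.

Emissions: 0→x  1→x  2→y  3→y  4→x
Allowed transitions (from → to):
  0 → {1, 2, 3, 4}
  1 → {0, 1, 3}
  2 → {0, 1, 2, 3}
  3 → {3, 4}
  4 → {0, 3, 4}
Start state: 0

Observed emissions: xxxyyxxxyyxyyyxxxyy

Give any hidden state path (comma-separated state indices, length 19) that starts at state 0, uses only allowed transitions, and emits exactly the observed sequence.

  pos 0: x in {0,1,4}, choose 0; start
  pos 1: x in {0,1,4}, choose 1; 0->1 ok
  pos 2: x in {0,1,4}, choose 0; 1->0 ok
  pos 3: y in {2,3}, choose 2; 0->2 ok
  pos 4: y in {2,3}, choose 2; 2->2 ok
  pos 5: x in {0,1,4}, choose 0; 2->0 ok
  pos 6: x in {0,1,4}, choose 1; 0->1 ok
  pos 7: x in {0,1,4}, choose 1; 1->1 ok
  pos 8: y in {2,3}, choose 3; 1->3 ok
  pos 9: y in {2,3}, choose 3; 3->3 ok
  pos 10: x in {0,1,4}, choose 4; 3->4 ok
  pos 11: y in {2,3}, choose 3; 4->3 ok
  pos 12: y in {2,3}, choose 3; 3->3 ok
  pos 13: y in {2,3}, choose 3; 3->3 ok
  pos 14: x in {0,1,4}, choose 4; 3->4 ok
  pos 15: x in {0,1,4}, choose 0; 4->0 ok
  pos 16: x in {0,1,4}, choose 1; 0->1 ok
  pos 17: y in {2,3}, choose 3; 1->3 ok
  pos 18: y in {2,3}, choose 3; 3->3 ok

0,1,0,2,2,0,1,1,3,3,4,3,3,3,4,0,1,3,3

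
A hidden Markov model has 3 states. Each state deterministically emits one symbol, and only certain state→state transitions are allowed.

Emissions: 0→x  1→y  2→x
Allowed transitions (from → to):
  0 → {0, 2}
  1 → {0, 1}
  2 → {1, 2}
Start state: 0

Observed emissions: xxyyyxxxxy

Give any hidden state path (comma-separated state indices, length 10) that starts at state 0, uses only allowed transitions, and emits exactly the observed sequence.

0,2,1,1,1,0,0,0,2,1

  pos 0: x in {0,2}, choose 0; start
  pos 1: x in {0,2}, choose 2; 0->2 ok
  pos 2: y in {1}, choose 1; 2->1 ok
  pos 3: y in {1}, choose 1; 1->1 ok
  pos 4: y in {1}, choose 1; 1->1 ok
  pos 5: x in {0,2}, choose 0; 1->0 ok
  pos 6: x in {0,2}, choose 0; 0->0 ok
  pos 7: x in {0,2}, choose 0; 0->0 ok
  pos 8: x in {0,2}, choose 2; 0->2 ok
  pos 9: y in {1}, choose 1; 2->1 ok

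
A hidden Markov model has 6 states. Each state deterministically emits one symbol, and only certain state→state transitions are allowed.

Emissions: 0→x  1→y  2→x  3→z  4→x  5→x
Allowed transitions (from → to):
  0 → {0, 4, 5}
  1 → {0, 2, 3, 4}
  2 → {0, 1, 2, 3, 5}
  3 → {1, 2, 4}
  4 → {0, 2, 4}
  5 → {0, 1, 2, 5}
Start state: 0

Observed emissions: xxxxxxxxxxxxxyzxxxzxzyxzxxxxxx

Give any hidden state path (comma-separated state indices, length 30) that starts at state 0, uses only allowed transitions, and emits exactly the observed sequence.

0,0,0,4,4,0,0,0,0,0,0,4,2,1,3,4,4,2,3,2,3,1,2,3,4,4,4,4,0,0

  0: obs=x cand={0,2,4,5} pick 0 [start]
  1: obs=x cand={0,2,4,5} pick 0 [0->0 ok]
  2: obs=x cand={0,2,4,5} pick 0 [0->0 ok]
  3: obs=x cand={0,2,4,5} pick 4 [0->4 ok]
  4: obs=x cand={0,2,4,5} pick 4 [4->4 ok]
  5: obs=x cand={0,2,4,5} pick 0 [4->0 ok]
  6: obs=x cand={0,2,4,5} pick 0 [0->0 ok]
  7: obs=x cand={0,2,4,5} pick 0 [0->0 ok]
  8: obs=x cand={0,2,4,5} pick 0 [0->0 ok]
  9: obs=x cand={0,2,4,5} pick 0 [0->0 ok]
  10: obs=x cand={0,2,4,5} pick 0 [0->0 ok]
  11: obs=x cand={0,2,4,5} pick 4 [0->4 ok]
  12: obs=x cand={0,2,4,5} pick 2 [4->2 ok]
  13: obs=y cand={1} pick 1 [2->1 ok]
  14: obs=z cand={3} pick 3 [1->3 ok]
  15: obs=x cand={0,2,4,5} pick 4 [3->4 ok]
  16: obs=x cand={0,2,4,5} pick 4 [4->4 ok]
  17: obs=x cand={0,2,4,5} pick 2 [4->2 ok]
  18: obs=z cand={3} pick 3 [2->3 ok]
  19: obs=x cand={0,2,4,5} pick 2 [3->2 ok]
  20: obs=z cand={3} pick 3 [2->3 ok]
  21: obs=y cand={1} pick 1 [3->1 ok]
  22: obs=x cand={0,2,4,5} pick 2 [1->2 ok]
  23: obs=z cand={3} pick 3 [2->3 ok]
  24: obs=x cand={0,2,4,5} pick 4 [3->4 ok]
  25: obs=x cand={0,2,4,5} pick 4 [4->4 ok]
  26: obs=x cand={0,2,4,5} pick 4 [4->4 ok]
  27: obs=x cand={0,2,4,5} pick 4 [4->4 ok]
  28: obs=x cand={0,2,4,5} pick 0 [4->0 ok]
  29: obs=x cand={0,2,4,5} pick 0 [0->0 ok]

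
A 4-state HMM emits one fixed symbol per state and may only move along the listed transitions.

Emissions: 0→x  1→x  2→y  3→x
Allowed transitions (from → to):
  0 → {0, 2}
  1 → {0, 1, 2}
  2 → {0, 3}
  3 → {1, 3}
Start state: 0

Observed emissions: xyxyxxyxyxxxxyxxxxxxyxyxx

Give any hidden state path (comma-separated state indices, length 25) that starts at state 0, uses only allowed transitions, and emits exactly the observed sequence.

0,2,0,2,3,1,2,0,2,3,3,1,0,2,3,1,1,0,0,0,2,0,2,0,0

  [0] x  {0,1,3}  => 0  start
  [1] y  {2}  => 2  0->2 ok
  [2] x  {0,1,3}  => 0  2->0 ok
  [3] y  {2}  => 2  0->2 ok
  [4] x  {0,1,3}  => 3  2->3 ok
  [5] x  {0,1,3}  => 1  3->1 ok
  [6] y  {2}  => 2  1->2 ok
  [7] x  {0,1,3}  => 0  2->0 ok
  [8] y  {2}  => 2  0->2 ok
  [9] x  {0,1,3}  => 3  2->3 ok
  [10] x  {0,1,3}  => 3  3->3 ok
  [11] x  {0,1,3}  => 1  3->1 ok
  [12] x  {0,1,3}  => 0  1->0 ok
  [13] y  {2}  => 2  0->2 ok
  [14] x  {0,1,3}  => 3  2->3 ok
  [15] x  {0,1,3}  => 1  3->1 ok
  [16] x  {0,1,3}  => 1  1->1 ok
  [17] x  {0,1,3}  => 0  1->0 ok
  [18] x  {0,1,3}  => 0  0->0 ok
  [19] x  {0,1,3}  => 0  0->0 ok
  [20] y  {2}  => 2  0->2 ok
  [21] x  {0,1,3}  => 0  2->0 ok
  [22] y  {2}  => 2  0->2 ok
  [23] x  {0,1,3}  => 0  2->0 ok
  [24] x  {0,1,3}  => 0  0->0 ok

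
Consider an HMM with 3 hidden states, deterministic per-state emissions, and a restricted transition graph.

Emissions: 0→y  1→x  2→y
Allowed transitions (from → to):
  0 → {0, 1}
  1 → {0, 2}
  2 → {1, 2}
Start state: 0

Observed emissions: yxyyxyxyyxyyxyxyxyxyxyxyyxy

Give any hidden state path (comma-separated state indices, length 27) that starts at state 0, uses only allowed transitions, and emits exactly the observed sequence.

0,1,2,2,1,0,1,0,0,1,0,0,1,0,1,0,1,0,1,2,1,2,1,0,0,1,2

  [0] y  {0,2}  => 0  start
  [1] x  {1}  => 1  0->1 ok
  [2] y  {0,2}  => 2  1->2 ok
  [3] y  {0,2}  => 2  2->2 ok
  [4] x  {1}  => 1  2->1 ok
  [5] y  {0,2}  => 0  1->0 ok
  [6] x  {1}  => 1  0->1 ok
  [7] y  {0,2}  => 0  1->0 ok
  [8] y  {0,2}  => 0  0->0 ok
  [9] x  {1}  => 1  0->1 ok
  [10] y  {0,2}  => 0  1->0 ok
  [11] y  {0,2}  => 0  0->0 ok
  [12] x  {1}  => 1  0->1 ok
  [13] y  {0,2}  => 0  1->0 ok
  [14] x  {1}  => 1  0->1 ok
  [15] y  {0,2}  => 0  1->0 ok
  [16] x  {1}  => 1  0->1 ok
  [17] y  {0,2}  => 0  1->0 ok
  [18] x  {1}  => 1  0->1 ok
  [19] y  {0,2}  => 2  1->2 ok
  [20] x  {1}  => 1  2->1 ok
  [21] y  {0,2}  => 2  1->2 ok
  [22] x  {1}  => 1  2->1 ok
  [23] y  {0,2}  => 0  1->0 ok
  [24] y  {0,2}  => 0  0->0 ok
  [25] x  {1}  => 1  0->1 ok
  [26] y  {0,2}  => 2  1->2 ok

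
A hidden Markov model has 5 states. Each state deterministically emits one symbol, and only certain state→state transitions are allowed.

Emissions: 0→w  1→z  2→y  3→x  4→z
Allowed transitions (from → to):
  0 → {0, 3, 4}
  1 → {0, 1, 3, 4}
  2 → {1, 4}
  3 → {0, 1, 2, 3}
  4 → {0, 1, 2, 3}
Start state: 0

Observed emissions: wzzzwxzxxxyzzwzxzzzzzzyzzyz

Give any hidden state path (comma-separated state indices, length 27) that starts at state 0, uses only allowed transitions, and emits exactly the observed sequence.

  pos 0: w in {0}, choose 0; start
  pos 1: z in {1,4}, choose 4; 0->4 ok
  pos 2: z in {1,4}, choose 1; 4->1 ok
  pos 3: z in {1,4}, choose 4; 1->4 ok
  pos 4: w in {0}, choose 0; 4->0 ok
  pos 5: x in {3}, choose 3; 0->3 ok
  pos 6: z in {1,4}, choose 1; 3->1 ok
  pos 7: x in {3}, choose 3; 1->3 ok
  pos 8: x in {3}, choose 3; 3->3 ok
  pos 9: x in {3}, choose 3; 3->3 ok
  pos 10: y in {2}, choose 2; 3->2 ok
  pos 11: z in {1,4}, choose 1; 2->1 ok
  pos 12: z in {1,4}, choose 1; 1->1 ok
  pos 13: w in {0}, choose 0; 1->0 ok
  pos 14: z in {1,4}, choose 4; 0->4 ok
  pos 15: x in {3}, choose 3; 4->3 ok
  pos 16: z in {1,4}, choose 1; 3->1 ok
  pos 17: z in {1,4}, choose 1; 1->1 ok
  pos 18: z in {1,4}, choose 1; 1->1 ok
  pos 19: z in {1,4}, choose 1; 1->1 ok
  pos 20: z in {1,4}, choose 1; 1->1 ok
  pos 21: z in {1,4}, choose 4; 1->4 ok
  pos 22: y in {2}, choose 2; 4->2 ok
  pos 23: z in {1,4}, choose 1; 2->1 ok
  pos 24: z in {1,4}, choose 4; 1->4 ok
  pos 25: y in {2}, choose 2; 4->2 ok
  pos 26: z in {1,4}, choose 1; 2->1 ok

0,4,1,4,0,3,1,3,3,3,2,1,1,0,4,3,1,1,1,1,1,4,2,1,4,2,1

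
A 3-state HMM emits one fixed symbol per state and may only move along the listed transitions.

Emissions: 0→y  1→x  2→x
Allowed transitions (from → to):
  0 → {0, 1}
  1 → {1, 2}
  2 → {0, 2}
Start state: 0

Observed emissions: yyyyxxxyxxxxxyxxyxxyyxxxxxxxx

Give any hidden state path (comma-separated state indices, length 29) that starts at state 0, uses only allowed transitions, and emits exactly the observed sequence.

0,0,0,0,1,1,2,0,1,2,2,2,2,0,1,2,0,1,2,0,0,1,1,1,1,1,1,2,2

  [0] y  {0}  => 0  start
  [1] y  {0}  => 0  0->0 ok
  [2] y  {0}  => 0  0->0 ok
  [3] y  {0}  => 0  0->0 ok
  [4] x  {1,2}  => 1  0->1 ok
  [5] x  {1,2}  => 1  1->1 ok
  [6] x  {1,2}  => 2  1->2 ok
  [7] y  {0}  => 0  2->0 ok
  [8] x  {1,2}  => 1  0->1 ok
  [9] x  {1,2}  => 2  1->2 ok
  [10] x  {1,2}  => 2  2->2 ok
  [11] x  {1,2}  => 2  2->2 ok
  [12] x  {1,2}  => 2  2->2 ok
  [13] y  {0}  => 0  2->0 ok
  [14] x  {1,2}  => 1  0->1 ok
  [15] x  {1,2}  => 2  1->2 ok
  [16] y  {0}  => 0  2->0 ok
  [17] x  {1,2}  => 1  0->1 ok
  [18] x  {1,2}  => 2  1->2 ok
  [19] y  {0}  => 0  2->0 ok
  [20] y  {0}  => 0  0->0 ok
  [21] x  {1,2}  => 1  0->1 ok
  [22] x  {1,2}  => 1  1->1 ok
  [23] x  {1,2}  => 1  1->1 ok
  [24] x  {1,2}  => 1  1->1 ok
  [25] x  {1,2}  => 1  1->1 ok
  [26] x  {1,2}  => 1  1->1 ok
  [27] x  {1,2}  => 2  1->2 ok
  [28] x  {1,2}  => 2  2->2 ok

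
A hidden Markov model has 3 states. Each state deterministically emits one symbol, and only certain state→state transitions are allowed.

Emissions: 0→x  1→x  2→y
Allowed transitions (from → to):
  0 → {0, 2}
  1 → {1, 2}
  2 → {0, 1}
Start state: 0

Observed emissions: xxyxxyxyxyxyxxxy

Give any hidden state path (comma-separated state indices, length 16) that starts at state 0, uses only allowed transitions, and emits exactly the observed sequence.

  [0] x  {0,1}  => 0  start
  [1] x  {0,1}  => 0  0->0 ok
  [2] y  {2}  => 2  0->2 ok
  [3] x  {0,1}  => 0  2->0 ok
  [4] x  {0,1}  => 0  0->0 ok
  [5] y  {2}  => 2  0->2 ok
  [6] x  {0,1}  => 0  2->0 ok
  [7] y  {2}  => 2  0->2 ok
  [8] x  {0,1}  => 1  2->1 ok
  [9] y  {2}  => 2  1->2 ok
  [10] x  {0,1}  => 1  2->1 ok
  [11] y  {2}  => 2  1->2 ok
  [12] x  {0,1}  => 0  2->0 ok
  [13] x  {0,1}  => 0  0->0 ok
  [14] x  {0,1}  => 0  0->0 ok
  [15] y  {2}  => 2  0->2 ok

0,0,2,0,0,2,0,2,1,2,1,2,0,0,0,2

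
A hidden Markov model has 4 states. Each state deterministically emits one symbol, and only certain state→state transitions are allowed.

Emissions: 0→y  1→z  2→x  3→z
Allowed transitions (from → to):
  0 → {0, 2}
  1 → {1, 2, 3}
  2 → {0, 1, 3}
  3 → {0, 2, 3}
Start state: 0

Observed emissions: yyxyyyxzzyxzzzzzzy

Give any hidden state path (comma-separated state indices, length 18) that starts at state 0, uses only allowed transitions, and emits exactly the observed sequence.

  0: obs=y cand={0} pick 0 [start]
  1: obs=y cand={0} pick 0 [0->0 ok]
  2: obs=x cand={2} pick 2 [0->2 ok]
  3: obs=y cand={0} pick 0 [2->0 ok]
  4: obs=y cand={0} pick 0 [0->0 ok]
  5: obs=y cand={0} pick 0 [0->0 ok]
  6: obs=x cand={2} pick 2 [0->2 ok]
  7: obs=z cand={1,3} pick 3 [2->3 ok]
  8: obs=z cand={1,3} pick 3 [3->3 ok]
  9: obs=y cand={0} pick 0 [3->0 ok]
  10: obs=x cand={2} pick 2 [0->2 ok]
  11: obs=z cand={1,3} pick 1 [2->1 ok]
  12: obs=z cand={1,3} pick 1 [1->1 ok]
  13: obs=z cand={1,3} pick 1 [1->1 ok]
  14: obs=z cand={1,3} pick 1 [1->1 ok]
  15: obs=z cand={1,3} pick 3 [1->3 ok]
  16: obs=z cand={1,3} pick 3 [3->3 ok]
  17: obs=y cand={0} pick 0 [3->0 ok]

0,0,2,0,0,0,2,3,3,0,2,1,1,1,1,3,3,0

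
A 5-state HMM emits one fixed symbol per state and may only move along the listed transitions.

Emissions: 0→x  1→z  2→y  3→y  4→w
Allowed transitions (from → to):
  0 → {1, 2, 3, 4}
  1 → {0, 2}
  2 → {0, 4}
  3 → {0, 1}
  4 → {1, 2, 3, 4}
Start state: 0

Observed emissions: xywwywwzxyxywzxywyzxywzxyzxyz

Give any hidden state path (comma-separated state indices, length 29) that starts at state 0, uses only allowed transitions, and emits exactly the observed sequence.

  t0 'x' -> {0}, take 0 (start)
  t1 'y' -> {2,3}, take 2 (0->2 ok)
  t2 'w' -> {4}, take 4 (2->4 ok)
  t3 'w' -> {4}, take 4 (4->4 ok)
  t4 'y' -> {2,3}, take 2 (4->2 ok)
  t5 'w' -> {4}, take 4 (2->4 ok)
  t6 'w' -> {4}, take 4 (4->4 ok)
  t7 'z' -> {1}, take 1 (4->1 ok)
  t8 'x' -> {0}, take 0 (1->0 ok)
  t9 'y' -> {2,3}, take 3 (0->3 ok)
  t10 'x' -> {0}, take 0 (3->0 ok)
  t11 'y' -> {2,3}, take 2 (0->2 ok)
  t12 'w' -> {4}, take 4 (2->4 ok)
  t13 'z' -> {1}, take 1 (4->1 ok)
  t14 'x' -> {0}, take 0 (1->0 ok)
  t15 'y' -> {2,3}, take 2 (0->2 ok)
  t16 'w' -> {4}, take 4 (2->4 ok)
  t17 'y' -> {2,3}, take 3 (4->3 ok)
  t18 'z' -> {1}, take 1 (3->1 ok)
  t19 'x' -> {0}, take 0 (1->0 ok)
  t20 'y' -> {2,3}, take 2 (0->2 ok)
  t21 'w' -> {4}, take 4 (2->4 ok)
  t22 'z' -> {1}, take 1 (4->1 ok)
  t23 'x' -> {0}, take 0 (1->0 ok)
  t24 'y' -> {2,3}, take 3 (0->3 ok)
  t25 'z' -> {1}, take 1 (3->1 ok)
  t26 'x' -> {0}, take 0 (1->0 ok)
  t27 'y' -> {2,3}, take 3 (0->3 ok)
  t28 'z' -> {1}, take 1 (3->1 ok)

0,2,4,4,2,4,4,1,0,3,0,2,4,1,0,2,4,3,1,0,2,4,1,0,3,1,0,3,1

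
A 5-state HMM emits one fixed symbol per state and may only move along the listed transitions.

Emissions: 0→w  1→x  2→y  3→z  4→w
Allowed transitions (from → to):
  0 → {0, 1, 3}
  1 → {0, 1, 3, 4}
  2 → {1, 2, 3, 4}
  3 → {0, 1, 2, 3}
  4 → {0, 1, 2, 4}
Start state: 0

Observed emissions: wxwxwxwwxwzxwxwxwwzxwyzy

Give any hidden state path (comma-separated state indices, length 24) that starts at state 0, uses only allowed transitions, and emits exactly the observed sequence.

0,1,4,1,0,1,0,0,1,0,3,1,0,1,4,1,0,0,3,1,4,2,3,2

  0: obs=w cand={0,4} pick 0 [start]
  1: obs=x cand={1} pick 1 [0->1 ok]
  2: obs=w cand={0,4} pick 4 [1->4 ok]
  3: obs=x cand={1} pick 1 [4->1 ok]
  4: obs=w cand={0,4} pick 0 [1->0 ok]
  5: obs=x cand={1} pick 1 [0->1 ok]
  6: obs=w cand={0,4} pick 0 [1->0 ok]
  7: obs=w cand={0,4} pick 0 [0->0 ok]
  8: obs=x cand={1} pick 1 [0->1 ok]
  9: obs=w cand={0,4} pick 0 [1->0 ok]
  10: obs=z cand={3} pick 3 [0->3 ok]
  11: obs=x cand={1} pick 1 [3->1 ok]
  12: obs=w cand={0,4} pick 0 [1->0 ok]
  13: obs=x cand={1} pick 1 [0->1 ok]
  14: obs=w cand={0,4} pick 4 [1->4 ok]
  15: obs=x cand={1} pick 1 [4->1 ok]
  16: obs=w cand={0,4} pick 0 [1->0 ok]
  17: obs=w cand={0,4} pick 0 [0->0 ok]
  18: obs=z cand={3} pick 3 [0->3 ok]
  19: obs=x cand={1} pick 1 [3->1 ok]
  20: obs=w cand={0,4} pick 4 [1->4 ok]
  21: obs=y cand={2} pick 2 [4->2 ok]
  22: obs=z cand={3} pick 3 [2->3 ok]
  23: obs=y cand={2} pick 2 [3->2 ok]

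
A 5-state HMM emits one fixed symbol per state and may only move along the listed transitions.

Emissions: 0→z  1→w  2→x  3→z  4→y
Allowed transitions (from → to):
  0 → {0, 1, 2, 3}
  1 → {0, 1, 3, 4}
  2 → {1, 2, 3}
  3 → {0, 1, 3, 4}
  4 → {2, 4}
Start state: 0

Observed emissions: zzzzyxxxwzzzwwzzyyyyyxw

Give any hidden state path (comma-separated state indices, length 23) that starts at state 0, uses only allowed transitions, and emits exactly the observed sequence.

  [0] z  {0,3}  => 0  start
  [1] z  {0,3}  => 3  0->3 ok
  [2] z  {0,3}  => 3  3->3 ok
  [3] z  {0,3}  => 3  3->3 ok
  [4] y  {4}  => 4  3->4 ok
  [5] x  {2}  => 2  4->2 ok
  [6] x  {2}  => 2  2->2 ok
  [7] x  {2}  => 2  2->2 ok
  [8] w  {1}  => 1  2->1 ok
  [9] z  {0,3}  => 0  1->0 ok
  [10] z  {0,3}  => 0  0->0 ok
  [11] z  {0,3}  => 0  0->0 ok
  [12] w  {1}  => 1  0->1 ok
  [13] w  {1}  => 1  1->1 ok
  [14] z  {0,3}  => 3  1->3 ok
  [15] z  {0,3}  => 3  3->3 ok
  [16] y  {4}  => 4  3->4 ok
  [17] y  {4}  => 4  4->4 ok
  [18] y  {4}  => 4  4->4 ok
  [19] y  {4}  => 4  4->4 ok
  [20] y  {4}  => 4  4->4 ok
  [21] x  {2}  => 2  4->2 ok
  [22] w  {1}  => 1  2->1 ok

0,3,3,3,4,2,2,2,1,0,0,0,1,1,3,3,4,4,4,4,4,2,1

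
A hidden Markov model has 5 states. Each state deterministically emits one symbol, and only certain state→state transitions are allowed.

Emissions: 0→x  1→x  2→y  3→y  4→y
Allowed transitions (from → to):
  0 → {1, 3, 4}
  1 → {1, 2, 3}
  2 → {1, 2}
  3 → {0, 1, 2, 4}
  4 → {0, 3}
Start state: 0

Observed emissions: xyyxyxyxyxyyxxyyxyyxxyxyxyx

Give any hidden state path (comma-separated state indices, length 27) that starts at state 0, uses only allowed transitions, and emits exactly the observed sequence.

0,4,3,1,3,0,3,1,3,0,4,3,1,1,2,2,1,3,4,0,1,2,1,3,0,4,0

  t0 'x' -> {0,1}, take 0 (start)
  t1 'y' -> {2,3,4}, take 4 (0->4 ok)
  t2 'y' -> {2,3,4}, take 3 (4->3 ok)
  t3 'x' -> {0,1}, take 1 (3->1 ok)
  t4 'y' -> {2,3,4}, take 3 (1->3 ok)
  t5 'x' -> {0,1}, take 0 (3->0 ok)
  t6 'y' -> {2,3,4}, take 3 (0->3 ok)
  t7 'x' -> {0,1}, take 1 (3->1 ok)
  t8 'y' -> {2,3,4}, take 3 (1->3 ok)
  t9 'x' -> {0,1}, take 0 (3->0 ok)
  t10 'y' -> {2,3,4}, take 4 (0->4 ok)
  t11 'y' -> {2,3,4}, take 3 (4->3 ok)
  t12 'x' -> {0,1}, take 1 (3->1 ok)
  t13 'x' -> {0,1}, take 1 (1->1 ok)
  t14 'y' -> {2,3,4}, take 2 (1->2 ok)
  t15 'y' -> {2,3,4}, take 2 (2->2 ok)
  t16 'x' -> {0,1}, take 1 (2->1 ok)
  t17 'y' -> {2,3,4}, take 3 (1->3 ok)
  t18 'y' -> {2,3,4}, take 4 (3->4 ok)
  t19 'x' -> {0,1}, take 0 (4->0 ok)
  t20 'x' -> {0,1}, take 1 (0->1 ok)
  t21 'y' -> {2,3,4}, take 2 (1->2 ok)
  t22 'x' -> {0,1}, take 1 (2->1 ok)
  t23 'y' -> {2,3,4}, take 3 (1->3 ok)
  t24 'x' -> {0,1}, take 0 (3->0 ok)
  t25 'y' -> {2,3,4}, take 4 (0->4 ok)
  t26 'x' -> {0,1}, take 0 (4->0 ok)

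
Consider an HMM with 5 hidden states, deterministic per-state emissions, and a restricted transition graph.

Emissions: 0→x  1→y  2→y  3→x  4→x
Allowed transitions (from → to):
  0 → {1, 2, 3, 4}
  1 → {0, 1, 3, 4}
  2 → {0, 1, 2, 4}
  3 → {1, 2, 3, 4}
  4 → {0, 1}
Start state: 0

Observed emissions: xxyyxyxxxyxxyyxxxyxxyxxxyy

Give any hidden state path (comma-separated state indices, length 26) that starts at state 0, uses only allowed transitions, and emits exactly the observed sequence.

0,3,1,1,0,2,0,4,0,2,4,0,1,1,4,0,3,2,0,3,2,4,0,3,2,1

  t0 'x' -> {0,3,4}, take 0 (start)
  t1 'x' -> {0,3,4}, take 3 (0->3 ok)
  t2 'y' -> {1,2}, take 1 (3->1 ok)
  t3 'y' -> {1,2}, take 1 (1->1 ok)
  t4 'x' -> {0,3,4}, take 0 (1->0 ok)
  t5 'y' -> {1,2}, take 2 (0->2 ok)
  t6 'x' -> {0,3,4}, take 0 (2->0 ok)
  t7 'x' -> {0,3,4}, take 4 (0->4 ok)
  t8 'x' -> {0,3,4}, take 0 (4->0 ok)
  t9 'y' -> {1,2}, take 2 (0->2 ok)
  t10 'x' -> {0,3,4}, take 4 (2->4 ok)
  t11 'x' -> {0,3,4}, take 0 (4->0 ok)
  t12 'y' -> {1,2}, take 1 (0->1 ok)
  t13 'y' -> {1,2}, take 1 (1->1 ok)
  t14 'x' -> {0,3,4}, take 4 (1->4 ok)
  t15 'x' -> {0,3,4}, take 0 (4->0 ok)
  t16 'x' -> {0,3,4}, take 3 (0->3 ok)
  t17 'y' -> {1,2}, take 2 (3->2 ok)
  t18 'x' -> {0,3,4}, take 0 (2->0 ok)
  t19 'x' -> {0,3,4}, take 3 (0->3 ok)
  t20 'y' -> {1,2}, take 2 (3->2 ok)
  t21 'x' -> {0,3,4}, take 4 (2->4 ok)
  t22 'x' -> {0,3,4}, take 0 (4->0 ok)
  t23 'x' -> {0,3,4}, take 3 (0->3 ok)
  t24 'y' -> {1,2}, take 2 (3->2 ok)
  t25 'y' -> {1,2}, take 1 (2->1 ok)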